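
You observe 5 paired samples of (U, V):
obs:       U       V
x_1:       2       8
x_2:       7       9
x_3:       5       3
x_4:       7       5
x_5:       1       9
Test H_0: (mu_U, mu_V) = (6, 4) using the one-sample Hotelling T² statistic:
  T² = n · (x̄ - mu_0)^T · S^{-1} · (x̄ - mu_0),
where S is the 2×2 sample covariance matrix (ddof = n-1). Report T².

Step 1 — sample mean vector:
  mean(U) = (2 + 7 + 5 + 7 + 1) / 5 = 22/5 = 4.4
  mean(V) = (8 + 9 + 3 + 5 + 9) / 5 = 34/5 = 6.8
  x̄ = (4.4, 6.8),  deviation x̄ - mu_0 = (4.4, 6.8) - (6, 4) = (-1.6, 2.8).

Step 2 — sample covariance matrix, S[i,j] = (1/(n-1)) · Σ_k (x_{k,i} - mean_i) · (x_{k,j} - mean_j), divisor n-1 = 4:
  S[U,U] = ((-2.4)·(-2.4) + (2.6)·(2.6) + (0.6)·(0.6) + (2.6)·(2.6) + (-3.4)·(-3.4)) / 4 = 31.2/4 = 7.8
  S[U,V] = ((-2.4)·(1.2) + (2.6)·(2.2) + (0.6)·(-3.8) + (2.6)·(-1.8) + (-3.4)·(2.2)) / 4 = -11.6/4 = -2.9
  S[V,V] = ((1.2)·(1.2) + (2.2)·(2.2) + (-3.8)·(-3.8) + (-1.8)·(-1.8) + (2.2)·(2.2)) / 4 = 28.8/4 = 7.2
  S = [[7.8, -2.9],
 [-2.9, 7.2]].

Step 3 — invert S. det(S) = 7.8·7.2 - (-2.9)² = 47.75.
  S^{-1} = (1/det) · [[d, -b], [-b, a]] = [[0.1508, 0.0607],
 [0.0607, 0.1634]].

Step 4 — quadratic form (x̄ - mu_0)^T · S^{-1} · (x̄ - mu_0):
  S^{-1} · (x̄ - mu_0) = (-0.0712, 0.3602),
  (x̄ - mu_0)^T · [...] = (-1.6)·(-0.0712) + (2.8)·(0.3602) = 1.1225.

Step 5 — scale by n: T² = 5 · 1.1225 = 5.6126.

T² ≈ 5.6126


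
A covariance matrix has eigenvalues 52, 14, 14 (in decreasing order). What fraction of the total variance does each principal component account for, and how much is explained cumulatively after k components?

Step 1 — total variance = trace(Sigma) = Σ λ_i = 52 + 14 + 14 = 80.

Step 2 — fraction explained by component i = λ_i / Σ λ:
  PC1: 52/80 = 0.65
  PC2: 14/80 = 0.175
  PC3: 14/80 = 0.175

Step 3 — cumulative fraction after k components = (λ_1 + ... + λ_k) / Σ λ:
  k = 1: 52/80 = 0.65
  k = 2: (52 + 14)/80 = 66/80 = 0.825
  k = 3: (52 + 14 + 14)/80 = 80/80 = 1

Summary (fraction, with percent):

explained: PC1 0.65 (65%), PC2 0.175 (17.5%), PC3 0.175 (17.5%);  cumulative: 0.65, 0.825, 1


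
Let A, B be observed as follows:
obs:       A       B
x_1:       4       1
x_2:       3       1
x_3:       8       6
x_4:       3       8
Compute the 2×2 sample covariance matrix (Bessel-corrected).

Step 1 — column means:
  mean(A) = (4 + 3 + 8 + 3) / 4 = 18/4 = 4.5
  mean(B) = (1 + 1 + 6 + 8) / 4 = 16/4 = 4

Step 2 — sample covariance S[i,j] = (1/(n-1)) · Σ_k (x_{k,i} - mean_i) · (x_{k,j} - mean_j), with n-1 = 3.
  S[A,A] = ((-0.5)·(-0.5) + (-1.5)·(-1.5) + (3.5)·(3.5) + (-1.5)·(-1.5)) / 3 = 17/3 = 5.6667
  S[A,B] = ((-0.5)·(-3) + (-1.5)·(-3) + (3.5)·(2) + (-1.5)·(4)) / 3 = 7/3 = 2.3333
  S[B,B] = ((-3)·(-3) + (-3)·(-3) + (2)·(2) + (4)·(4)) / 3 = 38/3 = 12.6667

S is symmetric (S[j,i] = S[i,j]). Assembling:

S = [[5.6667, 2.3333],
 [2.3333, 12.6667]]


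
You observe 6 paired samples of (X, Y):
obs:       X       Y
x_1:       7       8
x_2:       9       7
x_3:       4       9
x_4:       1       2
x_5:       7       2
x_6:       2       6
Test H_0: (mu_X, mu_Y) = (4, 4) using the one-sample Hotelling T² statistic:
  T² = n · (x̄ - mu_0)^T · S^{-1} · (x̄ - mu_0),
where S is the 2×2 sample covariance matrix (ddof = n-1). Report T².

Step 1 — sample mean vector:
  mean(X) = (7 + 9 + 4 + 1 + 7 + 2) / 6 = 30/6 = 5
  mean(Y) = (8 + 7 + 9 + 2 + 2 + 6) / 6 = 34/6 = 5.6667
  x̄ = (5, 5.6667),  deviation x̄ - mu_0 = (5, 5.6667) - (4, 4) = (1, 1.6667).

Step 2 — sample covariance matrix, S[i,j] = (1/(n-1)) · Σ_k (x_{k,i} - mean_i) · (x_{k,j} - mean_j), divisor n-1 = 5:
  S[X,X] = ((2)·(2) + (4)·(4) + (-1)·(-1) + (-4)·(-4) + (2)·(2) + (-3)·(-3)) / 5 = 50/5 = 10
  S[X,Y] = ((2)·(2.3333) + (4)·(1.3333) + (-1)·(3.3333) + (-4)·(-3.6667) + (2)·(-3.6667) + (-3)·(0.3333)) / 5 = 13/5 = 2.6
  S[Y,Y] = ((2.3333)·(2.3333) + (1.3333)·(1.3333) + (3.3333)·(3.3333) + (-3.6667)·(-3.6667) + (-3.6667)·(-3.6667) + (0.3333)·(0.3333)) / 5 = 45.3333/5 = 9.0667
  S = [[10, 2.6],
 [2.6, 9.0667]].

Step 3 — invert S. det(S) = 10·9.0667 - (2.6)² = 83.9067.
  S^{-1} = (1/det) · [[d, -b], [-b, a]] = [[0.1081, -0.031],
 [-0.031, 0.1192]].

Step 4 — quadratic form (x̄ - mu_0)^T · S^{-1} · (x̄ - mu_0):
  S^{-1} · (x̄ - mu_0) = (0.0564, 0.1676),
  (x̄ - mu_0)^T · [...] = (1)·(0.0564) + (1.6667)·(0.1676) = 0.3358.

Step 5 — scale by n: T² = 6 · 0.3358 = 2.0149.

T² ≈ 2.0149


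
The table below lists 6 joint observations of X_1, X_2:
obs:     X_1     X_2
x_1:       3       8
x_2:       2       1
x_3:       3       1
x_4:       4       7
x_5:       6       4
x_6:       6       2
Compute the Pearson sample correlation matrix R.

Step 1 — column means:
  mean(X_1) = (3 + 2 + 3 + 4 + 6 + 6) / 6 = 24/6 = 4
  mean(X_2) = (8 + 1 + 1 + 7 + 4 + 2) / 6 = 23/6 = 3.8333

Step 2 — sample variances and covariances s[i,j] = (1/(n-1)) · Σ_k (x_{k,i} - mean_i) · (x_{k,j} - mean_j), with n-1 = 5:
  s[X_1,X_1] = ((-1)·(-1) + (-2)·(-2) + (-1)·(-1) + (0)·(0) + (2)·(2) + (2)·(2)) / 5 = 14/5 = 2.8
  s[X_1,X_2] = ((-1)·(4.1667) + (-2)·(-2.8333) + (-1)·(-2.8333) + (0)·(3.1667) + (2)·(0.1667) + (2)·(-1.8333)) / 5 = 1/5 = 0.2
  s[X_2,X_2] = ((4.1667)·(4.1667) + (-2.8333)·(-2.8333) + (-2.8333)·(-2.8333) + (3.1667)·(3.1667) + (0.1667)·(0.1667) + (-1.8333)·(-1.8333)) / 5 = 46.8333/5 = 9.3667
  Sample standard deviations s_i = √(s[i,i]):
  s(X_1) = √(2.8) = 1.6733
  s(X_2) = √(9.3667) = 3.0605

Step 3 — r_{ij} = s_{ij} / (s_i · s_j):
  r[X_1,X_1] = 1 (diagonal).
  r[X_1,X_2] = 0.2 / (1.6733 · 3.0605) = 0.2 / 5.1212 = 0.0391
  r[X_2,X_2] = 1 (diagonal).

R is symmetric with unit diagonal. Assembling:

R = [[1, 0.0391],
 [0.0391, 1]]


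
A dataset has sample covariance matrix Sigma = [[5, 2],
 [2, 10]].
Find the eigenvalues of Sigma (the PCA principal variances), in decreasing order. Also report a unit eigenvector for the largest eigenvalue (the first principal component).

Step 1 — characteristic polynomial of 2×2 Sigma:
  det(Sigma - λI) = λ² - trace · λ + det = 0.
  trace = 5 + 10 = 15, det = 5·10 - (2)² = 46.
Step 2 — discriminant:
  Δ = trace² - 4·det = 225 - 184 = 41.
Step 3 — eigenvalues:
  λ = (trace ± √Δ)/2 = (15 ± 6.4031)/2,
  λ_1 = 10.7016,  λ_2 = 4.2984.

Step 4 — unit eigenvector for λ_1: solve (Sigma - λ_1 I)v = 0. First row:
  (5 - 10.7016)·v_x + (2)·v_y = 0, i.e. (-5.7016)·v_x + (2)·v_y = 0,
  so v ∝ (b, λ_1 - a) = (2, 5.7016) = u.
  ||u|| = √((2)² + (5.7016)²) = √(36.5078) ≈ 6.0422,
  v_1 = u/||u|| ≈ (0.331, 0.9436) (||v_1|| = 1).

λ_1 = 10.7016,  λ_2 = 4.2984;  v_1 ≈ (0.331, 0.9436)


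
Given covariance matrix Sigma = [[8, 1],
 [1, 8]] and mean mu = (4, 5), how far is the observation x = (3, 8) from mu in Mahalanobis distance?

Step 1 — centre the observation: (x - mu) = (-1, 3).

Step 2 — invert Sigma. det(Sigma) = 8·8 - (1)² = 63.
  Sigma^{-1} = (1/det) · [[d, -b], [-b, a]] = [[0.127, -0.0159],
 [-0.0159, 0.127]].

Step 3 — form the quadratic (x - mu)^T · Sigma^{-1} · (x - mu):
  Sigma^{-1} · (x - mu) = (-0.1746, 0.3968).
  (x - mu)^T · [Sigma^{-1} · (x - mu)] = (-1)·(-0.1746) + (3)·(0.3968) = 1.3651.

Step 4 — take square root: d = √(1.3651) ≈ 1.1684.

d(x, mu) = √(1.3651) ≈ 1.1684


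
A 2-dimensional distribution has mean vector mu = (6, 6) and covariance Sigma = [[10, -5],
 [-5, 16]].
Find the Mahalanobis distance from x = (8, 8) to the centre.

Step 1 — centre the observation: (x - mu) = (2, 2).

Step 2 — invert Sigma. det(Sigma) = 10·16 - (-5)² = 135.
  Sigma^{-1} = (1/det) · [[d, -b], [-b, a]] = [[0.1185, 0.037],
 [0.037, 0.0741]].

Step 3 — form the quadratic (x - mu)^T · Sigma^{-1} · (x - mu):
  Sigma^{-1} · (x - mu) = (0.3111, 0.2222).
  (x - mu)^T · [Sigma^{-1} · (x - mu)] = (2)·(0.3111) + (2)·(0.2222) = 1.0667.

Step 4 — take square root: d = √(1.0667) ≈ 1.0328.

d(x, mu) = √(1.0667) ≈ 1.0328


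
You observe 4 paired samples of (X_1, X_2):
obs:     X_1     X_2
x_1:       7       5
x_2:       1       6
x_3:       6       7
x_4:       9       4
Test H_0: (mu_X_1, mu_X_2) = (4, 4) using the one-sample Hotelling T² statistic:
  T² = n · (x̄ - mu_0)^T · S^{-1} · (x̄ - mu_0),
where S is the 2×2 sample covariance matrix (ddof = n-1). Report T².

Step 1 — sample mean vector:
  mean(X_1) = (7 + 1 + 6 + 9) / 4 = 23/4 = 5.75
  mean(X_2) = (5 + 6 + 7 + 4) / 4 = 22/4 = 5.5
  x̄ = (5.75, 5.5),  deviation x̄ - mu_0 = (5.75, 5.5) - (4, 4) = (1.75, 1.5).

Step 2 — sample covariance matrix, S[i,j] = (1/(n-1)) · Σ_k (x_{k,i} - mean_i) · (x_{k,j} - mean_j), divisor n-1 = 3:
  S[X_1,X_1] = ((1.25)·(1.25) + (-4.75)·(-4.75) + (0.25)·(0.25) + (3.25)·(3.25)) / 3 = 34.75/3 = 11.5833
  S[X_1,X_2] = ((1.25)·(-0.5) + (-4.75)·(0.5) + (0.25)·(1.5) + (3.25)·(-1.5)) / 3 = -7.5/3 = -2.5
  S[X_2,X_2] = ((-0.5)·(-0.5) + (0.5)·(0.5) + (1.5)·(1.5) + (-1.5)·(-1.5)) / 3 = 5/3 = 1.6667
  S = [[11.5833, -2.5],
 [-2.5, 1.6667]].

Step 3 — invert S. det(S) = 11.5833·1.6667 - (-2.5)² = 13.0556.
  S^{-1} = (1/det) · [[d, -b], [-b, a]] = [[0.1277, 0.1915],
 [0.1915, 0.8872]].

Step 4 — quadratic form (x̄ - mu_0)^T · S^{-1} · (x̄ - mu_0):
  S^{-1} · (x̄ - mu_0) = (0.5106, 1.666),
  (x̄ - mu_0)^T · [...] = (1.75)·(0.5106) + (1.5)·(1.666) = 3.3926.

Step 5 — scale by n: T² = 4 · 3.3926 = 13.5702.

T² ≈ 13.5702


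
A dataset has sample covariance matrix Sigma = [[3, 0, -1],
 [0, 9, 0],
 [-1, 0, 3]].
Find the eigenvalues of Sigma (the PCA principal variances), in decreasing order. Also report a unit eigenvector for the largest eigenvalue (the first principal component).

Step 1 — characteristic polynomial p(λ) = det(λI - Sigma) = λ³ - tr·λ² + c_1·λ - det, where tr = trace, c_1 = sum of the principal 2×2 minors, det = det(Sigma):
  tr = 3 + 9 + 3 = 15,
  c_1 = (3·9 - (0)²) + (3·3 - (-1)²) + (9·3 - (0)²) = 27 + 8 + 27 = 62,
  det = 3·(9·3 - (0)²) - (0)·((0)·3 - (0)·(-1)) + (-1)·((0)·(0) - 9·(-1)) = 3·(27) - (0)·(0) + (-1)·(9) = 72.
  So p(λ) = λ³ - 15λ² + 62λ - 72.
Step 2 — look for an integer root (rational root theorem: any rational root is an integer divisor of 72). Testing λ = 2:
  p(2) = 8 - 60 + 124 - 72 = 0  ✓
  Dividing out (λ - 2): p(λ) = (λ - 2)(λ² - 13λ + 36).
Step 3 — remaining eigenvalues from the quadratic λ² - 13λ + 36 = 0:
  Δ = 13² - 4·36 = 169 - 144 = 25,  λ = (13 ± √25)/2 = (13 ± 5)/2 = 9 or 4.
  Sorted: λ_1 = 9,  λ_2 = 4,  λ_3 = 2  (check: sum = 15 = tr ✓).

Step 4 — unit eigenvector for λ_1 = 9: v spans the null space of (Sigma - λ_1 I), whose rows are
  r_1 = (-6, 0, -1),  r_2 = (0, 0, 0),  r_3 = (-1, 0, -6).
  v is orthogonal to every row, so take v ∝ r_1 × r_3 = ((0)·(-6) - (-1)·(0), (-1)·(-1) - (-6)·(-6), (-6)·(0) - (0)·(-1)) = (0, -35, 0).
  Rescale (divide by 35; multiply by -1 so the first nonzero entry is positive): u = (0, 1, 0).
  ||u|| = √((0)² + (1)² + (0)²) = √(1) = 1,  v_1 = u/||u|| ≈ (0, 1, 0) (||v_1|| = 1).

λ_1 = 9,  λ_2 = 4,  λ_3 = 2;  v_1 ≈ (0, 1, 0)


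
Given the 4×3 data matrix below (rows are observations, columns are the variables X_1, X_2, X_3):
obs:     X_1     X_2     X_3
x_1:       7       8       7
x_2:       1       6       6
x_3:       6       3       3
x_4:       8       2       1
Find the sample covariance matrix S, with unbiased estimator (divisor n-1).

Step 1 — column means:
  mean(X_1) = (7 + 1 + 6 + 8) / 4 = 22/4 = 5.5
  mean(X_2) = (8 + 6 + 3 + 2) / 4 = 19/4 = 4.75
  mean(X_3) = (7 + 6 + 3 + 1) / 4 = 17/4 = 4.25

Step 2 — sample covariance S[i,j] = (1/(n-1)) · Σ_k (x_{k,i} - mean_i) · (x_{k,j} - mean_j), with n-1 = 3.
  S[X_1,X_1] = ((1.5)·(1.5) + (-4.5)·(-4.5) + (0.5)·(0.5) + (2.5)·(2.5)) / 3 = 29/3 = 9.6667
  S[X_1,X_2] = ((1.5)·(3.25) + (-4.5)·(1.25) + (0.5)·(-1.75) + (2.5)·(-2.75)) / 3 = -8.5/3 = -2.8333
  S[X_1,X_3] = ((1.5)·(2.75) + (-4.5)·(1.75) + (0.5)·(-1.25) + (2.5)·(-3.25)) / 3 = -12.5/3 = -4.1667
  S[X_2,X_2] = ((3.25)·(3.25) + (1.25)·(1.25) + (-1.75)·(-1.75) + (-2.75)·(-2.75)) / 3 = 22.75/3 = 7.5833
  S[X_2,X_3] = ((3.25)·(2.75) + (1.25)·(1.75) + (-1.75)·(-1.25) + (-2.75)·(-3.25)) / 3 = 22.25/3 = 7.4167
  S[X_3,X_3] = ((2.75)·(2.75) + (1.75)·(1.75) + (-1.25)·(-1.25) + (-3.25)·(-3.25)) / 3 = 22.75/3 = 7.5833

S is symmetric (S[j,i] = S[i,j]). Assembling:

S = [[9.6667, -2.8333, -4.1667],
 [-2.8333, 7.5833, 7.4167],
 [-4.1667, 7.4167, 7.5833]]


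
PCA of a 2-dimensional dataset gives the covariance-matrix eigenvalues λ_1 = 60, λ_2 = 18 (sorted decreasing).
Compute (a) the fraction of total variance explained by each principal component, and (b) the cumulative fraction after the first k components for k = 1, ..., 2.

Step 1 — total variance = trace(Sigma) = Σ λ_i = 60 + 18 = 78.

Step 2 — fraction explained by component i = λ_i / Σ λ:
  PC1: 60/78 = 0.7692
  PC2: 18/78 = 0.2308

Step 3 — cumulative fraction after k components = (λ_1 + ... + λ_k) / Σ λ:
  k = 1: 60/78 = 0.7692
  k = 2: (60 + 18)/78 = 78/78 = 1

Summary (fraction, with percent):

explained: PC1 0.7692 (76.92%), PC2 0.2308 (23.08%);  cumulative: 0.7692, 1


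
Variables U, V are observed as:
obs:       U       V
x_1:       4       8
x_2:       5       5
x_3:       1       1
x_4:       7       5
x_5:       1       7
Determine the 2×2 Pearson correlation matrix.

Step 1 — column means:
  mean(U) = (4 + 5 + 1 + 7 + 1) / 5 = 18/5 = 3.6
  mean(V) = (8 + 5 + 1 + 5 + 7) / 5 = 26/5 = 5.2

Step 2 — sample variances and covariances s[i,j] = (1/(n-1)) · Σ_k (x_{k,i} - mean_i) · (x_{k,j} - mean_j), with n-1 = 4:
  s[U,U] = ((0.4)·(0.4) + (1.4)·(1.4) + (-2.6)·(-2.6) + (3.4)·(3.4) + (-2.6)·(-2.6)) / 4 = 27.2/4 = 6.8
  s[U,V] = ((0.4)·(2.8) + (1.4)·(-0.2) + (-2.6)·(-4.2) + (3.4)·(-0.2) + (-2.6)·(1.8)) / 4 = 6.4/4 = 1.6
  s[V,V] = ((2.8)·(2.8) + (-0.2)·(-0.2) + (-4.2)·(-4.2) + (-0.2)·(-0.2) + (1.8)·(1.8)) / 4 = 28.8/4 = 7.2
  Sample standard deviations s_i = √(s[i,i]):
  s(U) = √(6.8) = 2.6077
  s(V) = √(7.2) = 2.6833

Step 3 — r_{ij} = s_{ij} / (s_i · s_j):
  r[U,U] = 1 (diagonal).
  r[U,V] = 1.6 / (2.6077 · 2.6833) = 1.6 / 6.9971 = 0.2287
  r[V,V] = 1 (diagonal).

R is symmetric with unit diagonal. Assembling:

R = [[1, 0.2287],
 [0.2287, 1]]


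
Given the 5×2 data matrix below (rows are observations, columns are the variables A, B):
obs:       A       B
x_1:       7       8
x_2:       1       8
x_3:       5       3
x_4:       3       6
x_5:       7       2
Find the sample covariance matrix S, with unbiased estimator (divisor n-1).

Step 1 — column means:
  mean(A) = (7 + 1 + 5 + 3 + 7) / 5 = 23/5 = 4.6
  mean(B) = (8 + 8 + 3 + 6 + 2) / 5 = 27/5 = 5.4

Step 2 — sample covariance S[i,j] = (1/(n-1)) · Σ_k (x_{k,i} - mean_i) · (x_{k,j} - mean_j), with n-1 = 4.
  S[A,A] = ((2.4)·(2.4) + (-3.6)·(-3.6) + (0.4)·(0.4) + (-1.6)·(-1.6) + (2.4)·(2.4)) / 4 = 27.2/4 = 6.8
  S[A,B] = ((2.4)·(2.6) + (-3.6)·(2.6) + (0.4)·(-2.4) + (-1.6)·(0.6) + (2.4)·(-3.4)) / 4 = -13.2/4 = -3.3
  S[B,B] = ((2.6)·(2.6) + (2.6)·(2.6) + (-2.4)·(-2.4) + (0.6)·(0.6) + (-3.4)·(-3.4)) / 4 = 31.2/4 = 7.8

S is symmetric (S[j,i] = S[i,j]). Assembling:

S = [[6.8, -3.3],
 [-3.3, 7.8]]


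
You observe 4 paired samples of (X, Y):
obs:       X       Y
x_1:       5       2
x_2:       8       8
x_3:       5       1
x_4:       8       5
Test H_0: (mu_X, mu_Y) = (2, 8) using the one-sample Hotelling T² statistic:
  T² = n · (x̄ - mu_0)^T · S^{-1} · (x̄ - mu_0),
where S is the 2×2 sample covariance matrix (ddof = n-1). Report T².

Step 1 — sample mean vector:
  mean(X) = (5 + 8 + 5 + 8) / 4 = 26/4 = 6.5
  mean(Y) = (2 + 8 + 1 + 5) / 4 = 16/4 = 4
  x̄ = (6.5, 4),  deviation x̄ - mu_0 = (6.5, 4) - (2, 8) = (4.5, -4).

Step 2 — sample covariance matrix, S[i,j] = (1/(n-1)) · Σ_k (x_{k,i} - mean_i) · (x_{k,j} - mean_j), divisor n-1 = 3:
  S[X,X] = ((-1.5)·(-1.5) + (1.5)·(1.5) + (-1.5)·(-1.5) + (1.5)·(1.5)) / 3 = 9/3 = 3
  S[X,Y] = ((-1.5)·(-2) + (1.5)·(4) + (-1.5)·(-3) + (1.5)·(1)) / 3 = 15/3 = 5
  S[Y,Y] = ((-2)·(-2) + (4)·(4) + (-3)·(-3) + (1)·(1)) / 3 = 30/3 = 10
  S = [[3, 5],
 [5, 10]].

Step 3 — invert S. det(S) = 3·10 - (5)² = 5.
  S^{-1} = (1/det) · [[d, -b], [-b, a]] = [[2, -1],
 [-1, 0.6]].

Step 4 — quadratic form (x̄ - mu_0)^T · S^{-1} · (x̄ - mu_0):
  S^{-1} · (x̄ - mu_0) = (13, -6.9),
  (x̄ - mu_0)^T · [...] = (4.5)·(13) + (-4)·(-6.9) = 86.1.

Step 5 — scale by n: T² = 4 · 86.1 = 344.4.

T² ≈ 344.4


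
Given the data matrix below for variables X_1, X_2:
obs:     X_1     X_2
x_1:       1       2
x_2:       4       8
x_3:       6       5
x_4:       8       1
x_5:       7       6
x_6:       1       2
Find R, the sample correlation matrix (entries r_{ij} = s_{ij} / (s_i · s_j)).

Step 1 — column means:
  mean(X_1) = (1 + 4 + 6 + 8 + 7 + 1) / 6 = 27/6 = 4.5
  mean(X_2) = (2 + 8 + 5 + 1 + 6 + 2) / 6 = 24/6 = 4

Step 2 — sample variances and covariances s[i,j] = (1/(n-1)) · Σ_k (x_{k,i} - mean_i) · (x_{k,j} - mean_j), with n-1 = 5:
  s[X_1,X_1] = ((-3.5)·(-3.5) + (-0.5)·(-0.5) + (1.5)·(1.5) + (3.5)·(3.5) + (2.5)·(2.5) + (-3.5)·(-3.5)) / 5 = 45.5/5 = 9.1
  s[X_1,X_2] = ((-3.5)·(-2) + (-0.5)·(4) + (1.5)·(1) + (3.5)·(-3) + (2.5)·(2) + (-3.5)·(-2)) / 5 = 8/5 = 1.6
  s[X_2,X_2] = ((-2)·(-2) + (4)·(4) + (1)·(1) + (-3)·(-3) + (2)·(2) + (-2)·(-2)) / 5 = 38/5 = 7.6
  Sample standard deviations s_i = √(s[i,i]):
  s(X_1) = √(9.1) = 3.0166
  s(X_2) = √(7.6) = 2.7568

Step 3 — r_{ij} = s_{ij} / (s_i · s_j):
  r[X_1,X_1] = 1 (diagonal).
  r[X_1,X_2] = 1.6 / (3.0166 · 2.7568) = 1.6 / 8.3162 = 0.1924
  r[X_2,X_2] = 1 (diagonal).

R is symmetric with unit diagonal. Assembling:

R = [[1, 0.1924],
 [0.1924, 1]]


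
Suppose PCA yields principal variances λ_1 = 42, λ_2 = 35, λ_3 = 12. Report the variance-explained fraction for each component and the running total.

Step 1 — total variance = trace(Sigma) = Σ λ_i = 42 + 35 + 12 = 89.

Step 2 — fraction explained by component i = λ_i / Σ λ:
  PC1: 42/89 = 0.4719
  PC2: 35/89 = 0.3933
  PC3: 12/89 = 0.1348

Step 3 — cumulative fraction after k components = (λ_1 + ... + λ_k) / Σ λ:
  k = 1: 42/89 = 0.4719
  k = 2: (42 + 35)/89 = 77/89 = 0.8652
  k = 3: (42 + 35 + 12)/89 = 89/89 = 1

Summary (fraction, with percent):

explained: PC1 0.4719 (47.19%), PC2 0.3933 (39.33%), PC3 0.1348 (13.48%);  cumulative: 0.4719, 0.8652, 1


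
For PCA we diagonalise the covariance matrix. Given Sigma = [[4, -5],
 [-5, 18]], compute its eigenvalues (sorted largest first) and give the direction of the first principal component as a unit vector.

Step 1 — characteristic polynomial of 2×2 Sigma:
  det(Sigma - λI) = λ² - trace · λ + det = 0.
  trace = 4 + 18 = 22, det = 4·18 - (-5)² = 47.
Step 2 — discriminant:
  Δ = trace² - 4·det = 484 - 188 = 296.
Step 3 — eigenvalues:
  λ = (trace ± √Δ)/2 = (22 ± 17.2047)/2,
  λ_1 = 19.6023,  λ_2 = 2.3977.

Step 4 — unit eigenvector for λ_1: solve (Sigma - λ_1 I)v = 0. First row:
  (4 - 19.6023)·v_x + (-5)·v_y = 0, i.e. (-15.6023)·v_x + (-5)·v_y = 0,
  so v ∝ (b, λ_1 - a) = (-5, 15.6023); multiply by -1 so the first entry is positive: u = (5, -15.6023).
  ||u|| = √((5)² + (-15.6023)²) = √(268.4326) ≈ 16.3839,
  v_1 = u/||u|| ≈ (0.3052, -0.9523) (||v_1|| = 1).

λ_1 = 19.6023,  λ_2 = 2.3977;  v_1 ≈ (0.3052, -0.9523)


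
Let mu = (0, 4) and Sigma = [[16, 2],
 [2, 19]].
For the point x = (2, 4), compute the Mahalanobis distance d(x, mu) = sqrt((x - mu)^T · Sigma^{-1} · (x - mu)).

Step 1 — centre the observation: (x - mu) = (2, 0).

Step 2 — invert Sigma. det(Sigma) = 16·19 - (2)² = 300.
  Sigma^{-1} = (1/det) · [[d, -b], [-b, a]] = [[0.0633, -0.0067],
 [-0.0067, 0.0533]].

Step 3 — form the quadratic (x - mu)^T · Sigma^{-1} · (x - mu):
  Sigma^{-1} · (x - mu) = (0.1267, -0.0133).
  (x - mu)^T · [Sigma^{-1} · (x - mu)] = (2)·(0.1267) + (0)·(-0.0133) = 0.2533.

Step 4 — take square root: d = √(0.2533) ≈ 0.5033.

d(x, mu) = √(0.2533) ≈ 0.5033


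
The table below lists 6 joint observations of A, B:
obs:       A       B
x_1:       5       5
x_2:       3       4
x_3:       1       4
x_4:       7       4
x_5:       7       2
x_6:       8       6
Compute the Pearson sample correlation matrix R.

Step 1 — column means:
  mean(A) = (5 + 3 + 1 + 7 + 7 + 8) / 6 = 31/6 = 5.1667
  mean(B) = (5 + 4 + 4 + 4 + 2 + 6) / 6 = 25/6 = 4.1667

Step 2 — sample variances and covariances s[i,j] = (1/(n-1)) · Σ_k (x_{k,i} - mean_i) · (x_{k,j} - mean_j), with n-1 = 5:
  s[A,A] = ((-0.1667)·(-0.1667) + (-2.1667)·(-2.1667) + (-4.1667)·(-4.1667) + (1.8333)·(1.8333) + (1.8333)·(1.8333) + (2.8333)·(2.8333)) / 5 = 36.8333/5 = 7.3667
  s[A,B] = ((-0.1667)·(0.8333) + (-2.1667)·(-0.1667) + (-4.1667)·(-0.1667) + (1.8333)·(-0.1667) + (1.8333)·(-2.1667) + (2.8333)·(1.8333)) / 5 = 1.8333/5 = 0.3667
  s[B,B] = ((0.8333)·(0.8333) + (-0.1667)·(-0.1667) + (-0.1667)·(-0.1667) + (-0.1667)·(-0.1667) + (-2.1667)·(-2.1667) + (1.8333)·(1.8333)) / 5 = 8.8333/5 = 1.7667
  Sample standard deviations s_i = √(s[i,i]):
  s(A) = √(7.3667) = 2.7142
  s(B) = √(1.7667) = 1.3292

Step 3 — r_{ij} = s_{ij} / (s_i · s_j):
  r[A,A] = 1 (diagonal).
  r[A,B] = 0.3667 / (2.7142 · 1.3292) = 0.3667 / 3.6076 = 0.1016
  r[B,B] = 1 (diagonal).

R is symmetric with unit diagonal. Assembling:

R = [[1, 0.1016],
 [0.1016, 1]]


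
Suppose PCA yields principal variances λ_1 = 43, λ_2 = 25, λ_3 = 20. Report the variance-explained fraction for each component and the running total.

Step 1 — total variance = trace(Sigma) = Σ λ_i = 43 + 25 + 20 = 88.

Step 2 — fraction explained by component i = λ_i / Σ λ:
  PC1: 43/88 = 0.4886
  PC2: 25/88 = 0.2841
  PC3: 20/88 = 0.2273

Step 3 — cumulative fraction after k components = (λ_1 + ... + λ_k) / Σ λ:
  k = 1: 43/88 = 0.4886
  k = 2: (43 + 25)/88 = 68/88 = 0.7727
  k = 3: (43 + 25 + 20)/88 = 88/88 = 1

Summary (fraction, with percent):

explained: PC1 0.4886 (48.86%), PC2 0.2841 (28.41%), PC3 0.2273 (22.73%);  cumulative: 0.4886, 0.7727, 1


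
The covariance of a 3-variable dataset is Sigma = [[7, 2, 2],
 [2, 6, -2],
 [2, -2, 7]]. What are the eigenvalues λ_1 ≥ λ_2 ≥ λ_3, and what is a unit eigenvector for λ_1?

Step 1 — characteristic polynomial p(λ) = det(λI - Sigma) = λ³ - tr·λ² + c_1·λ - det, where tr = trace, c_1 = sum of the principal 2×2 minors, det = det(Sigma):
  tr = 7 + 6 + 7 = 20,
  c_1 = (7·6 - (2)²) + (7·7 - (2)²) + (6·7 - (-2)²) = 38 + 45 + 38 = 121,
  det = 7·(6·7 - (-2)²) - (2)·((2)·7 - (-2)·(2)) + (2)·((2)·(-2) - 6·(2)) = 7·(38) - (2)·(18) + (2)·(-16) = 198.
  So p(λ) = λ³ - 20λ² + 121λ - 198.
Step 2 — look for an integer root (rational root theorem: any rational root is an integer divisor of 198). Testing λ = 9:
  p(9) = 729 - 1620 + 1089 - 198 = 0  ✓
  Dividing out (λ - 9): p(λ) = (λ - 9)(λ² - 11λ + 22).
Step 3 — remaining eigenvalues from the quadratic λ² - 11λ + 22 = 0:
  Δ = 11² - 4·22 = 121 - 88 = 33,  λ = (11 ± √33)/2 = (11 ± 5.7446)/2 ≈ 8.3723 or 2.6277.
  Sorted: λ_1 = 9,  λ_2 = 8.3723,  λ_3 = 2.6277  (check: sum = 20 = tr ✓).

Step 4 — unit eigenvector for λ_1 = 9: v spans the null space of (Sigma - λ_1 I), whose rows are
  r_1 = (-2, 2, 2),  r_2 = (2, -3, -2),  r_3 = (2, -2, -2).
  v is orthogonal to every row, so take v ∝ r_1 × r_2 = ((2)·(-2) - (2)·(-3), (2)·(2) - (-2)·(-2), (-2)·(-3) - (2)·(2)) = (2, 0, 2).
  Rescale (divide by 2): u = (1, 0, 1).
  ||u|| = √((1)² + (0)² + (1)²) = √(2) ≈ 1.4142,  v_1 = u/||u|| ≈ (0.7071, 0, 0.7071) (||v_1|| = 1).

λ_1 = 9,  λ_2 = 8.3723,  λ_3 = 2.6277;  v_1 ≈ (0.7071, 0, 0.7071)


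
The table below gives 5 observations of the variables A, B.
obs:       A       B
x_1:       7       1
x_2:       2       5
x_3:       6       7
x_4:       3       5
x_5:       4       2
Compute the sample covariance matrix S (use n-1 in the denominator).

Step 1 — column means:
  mean(A) = (7 + 2 + 6 + 3 + 4) / 5 = 22/5 = 4.4
  mean(B) = (1 + 5 + 7 + 5 + 2) / 5 = 20/5 = 4

Step 2 — sample covariance S[i,j] = (1/(n-1)) · Σ_k (x_{k,i} - mean_i) · (x_{k,j} - mean_j), with n-1 = 4.
  S[A,A] = ((2.6)·(2.6) + (-2.4)·(-2.4) + (1.6)·(1.6) + (-1.4)·(-1.4) + (-0.4)·(-0.4)) / 4 = 17.2/4 = 4.3
  S[A,B] = ((2.6)·(-3) + (-2.4)·(1) + (1.6)·(3) + (-1.4)·(1) + (-0.4)·(-2)) / 4 = -6/4 = -1.5
  S[B,B] = ((-3)·(-3) + (1)·(1) + (3)·(3) + (1)·(1) + (-2)·(-2)) / 4 = 24/4 = 6

S is symmetric (S[j,i] = S[i,j]). Assembling:

S = [[4.3, -1.5],
 [-1.5, 6]]


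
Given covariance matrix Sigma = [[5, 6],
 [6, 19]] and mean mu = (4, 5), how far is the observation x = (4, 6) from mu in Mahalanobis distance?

Step 1 — centre the observation: (x - mu) = (0, 1).

Step 2 — invert Sigma. det(Sigma) = 5·19 - (6)² = 59.
  Sigma^{-1} = (1/det) · [[d, -b], [-b, a]] = [[0.322, -0.1017],
 [-0.1017, 0.0847]].

Step 3 — form the quadratic (x - mu)^T · Sigma^{-1} · (x - mu):
  Sigma^{-1} · (x - mu) = (-0.1017, 0.0847).
  (x - mu)^T · [Sigma^{-1} · (x - mu)] = (0)·(-0.1017) + (1)·(0.0847) = 0.0847.

Step 4 — take square root: d = √(0.0847) ≈ 0.2911.

d(x, mu) = √(0.0847) ≈ 0.2911


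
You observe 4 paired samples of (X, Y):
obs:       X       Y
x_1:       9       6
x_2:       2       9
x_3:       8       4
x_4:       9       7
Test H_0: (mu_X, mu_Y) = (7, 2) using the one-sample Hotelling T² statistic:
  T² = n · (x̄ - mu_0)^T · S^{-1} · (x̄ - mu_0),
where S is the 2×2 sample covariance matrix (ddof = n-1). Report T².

Step 1 — sample mean vector:
  mean(X) = (9 + 2 + 8 + 9) / 4 = 28/4 = 7
  mean(Y) = (6 + 9 + 4 + 7) / 4 = 26/4 = 6.5
  x̄ = (7, 6.5),  deviation x̄ - mu_0 = (7, 6.5) - (7, 2) = (0, 4.5).

Step 2 — sample covariance matrix, S[i,j] = (1/(n-1)) · Σ_k (x_{k,i} - mean_i) · (x_{k,j} - mean_j), divisor n-1 = 3:
  S[X,X] = ((2)·(2) + (-5)·(-5) + (1)·(1) + (2)·(2)) / 3 = 34/3 = 11.3333
  S[X,Y] = ((2)·(-0.5) + (-5)·(2.5) + (1)·(-2.5) + (2)·(0.5)) / 3 = -15/3 = -5
  S[Y,Y] = ((-0.5)·(-0.5) + (2.5)·(2.5) + (-2.5)·(-2.5) + (0.5)·(0.5)) / 3 = 13/3 = 4.3333
  S = [[11.3333, -5],
 [-5, 4.3333]].

Step 3 — invert S. det(S) = 11.3333·4.3333 - (-5)² = 24.1111.
  S^{-1} = (1/det) · [[d, -b], [-b, a]] = [[0.1797, 0.2074],
 [0.2074, 0.47]].

Step 4 — quadratic form (x̄ - mu_0)^T · S^{-1} · (x̄ - mu_0):
  S^{-1} · (x̄ - mu_0) = (0.9332, 2.1152),
  (x̄ - mu_0)^T · [...] = (0)·(0.9332) + (4.5)·(2.1152) = 9.5184.

Step 5 — scale by n: T² = 4 · 9.5184 = 38.0737.

T² ≈ 38.0737


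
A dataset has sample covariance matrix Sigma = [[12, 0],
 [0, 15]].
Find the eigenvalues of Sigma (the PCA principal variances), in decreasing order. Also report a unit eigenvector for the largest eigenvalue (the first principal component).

Step 1 — characteristic polynomial of 2×2 Sigma:
  det(Sigma - λI) = λ² - trace · λ + det = 0.
  trace = 12 + 15 = 27, det = 12·15 - (0)² = 180.
Step 2 — discriminant:
  Δ = trace² - 4·det = 729 - 720 = 9.
Step 3 — eigenvalues:
  λ = (trace ± √Δ)/2 = (27 ± 3)/2,
  λ_1 = 15,  λ_2 = 12.

Step 4 — unit eigenvector for λ_1: Sigma is diagonal, so its eigenvectors are the coordinate axes. λ_1 = 15 is the diagonal entry on the second coordinate axis, hence
  v_1 = (0, 1) (||v_1|| = 1).

λ_1 = 15,  λ_2 = 12;  v_1 ≈ (0, 1)


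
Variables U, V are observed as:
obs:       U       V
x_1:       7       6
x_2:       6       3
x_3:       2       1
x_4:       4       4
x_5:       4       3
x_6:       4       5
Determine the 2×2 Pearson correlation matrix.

Step 1 — column means:
  mean(U) = (7 + 6 + 2 + 4 + 4 + 4) / 6 = 27/6 = 4.5
  mean(V) = (6 + 3 + 1 + 4 + 3 + 5) / 6 = 22/6 = 3.6667

Step 2 — sample variances and covariances s[i,j] = (1/(n-1)) · Σ_k (x_{k,i} - mean_i) · (x_{k,j} - mean_j), with n-1 = 5:
  s[U,U] = ((2.5)·(2.5) + (1.5)·(1.5) + (-2.5)·(-2.5) + (-0.5)·(-0.5) + (-0.5)·(-0.5) + (-0.5)·(-0.5)) / 5 = 15.5/5 = 3.1
  s[U,V] = ((2.5)·(2.3333) + (1.5)·(-0.6667) + (-2.5)·(-2.6667) + (-0.5)·(0.3333) + (-0.5)·(-0.6667) + (-0.5)·(1.3333)) / 5 = 11/5 = 2.2
  s[V,V] = ((2.3333)·(2.3333) + (-0.6667)·(-0.6667) + (-2.6667)·(-2.6667) + (0.3333)·(0.3333) + (-0.6667)·(-0.6667) + (1.3333)·(1.3333)) / 5 = 15.3333/5 = 3.0667
  Sample standard deviations s_i = √(s[i,i]):
  s(U) = √(3.1) = 1.7607
  s(V) = √(3.0667) = 1.7512

Step 3 — r_{ij} = s_{ij} / (s_i · s_j):
  r[U,U] = 1 (diagonal).
  r[U,V] = 2.2 / (1.7607 · 1.7512) = 2.2 / 3.0833 = 0.7135
  r[V,V] = 1 (diagonal).

R is symmetric with unit diagonal. Assembling:

R = [[1, 0.7135],
 [0.7135, 1]]


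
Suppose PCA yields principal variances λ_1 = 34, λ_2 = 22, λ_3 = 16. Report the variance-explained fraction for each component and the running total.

Step 1 — total variance = trace(Sigma) = Σ λ_i = 34 + 22 + 16 = 72.

Step 2 — fraction explained by component i = λ_i / Σ λ:
  PC1: 34/72 = 0.4722
  PC2: 22/72 = 0.3056
  PC3: 16/72 = 0.2222

Step 3 — cumulative fraction after k components = (λ_1 + ... + λ_k) / Σ λ:
  k = 1: 34/72 = 0.4722
  k = 2: (34 + 22)/72 = 56/72 = 0.7778
  k = 3: (34 + 22 + 16)/72 = 72/72 = 1

Summary (fraction, with percent):

explained: PC1 0.4722 (47.22%), PC2 0.3056 (30.56%), PC3 0.2222 (22.22%);  cumulative: 0.4722, 0.7778, 1


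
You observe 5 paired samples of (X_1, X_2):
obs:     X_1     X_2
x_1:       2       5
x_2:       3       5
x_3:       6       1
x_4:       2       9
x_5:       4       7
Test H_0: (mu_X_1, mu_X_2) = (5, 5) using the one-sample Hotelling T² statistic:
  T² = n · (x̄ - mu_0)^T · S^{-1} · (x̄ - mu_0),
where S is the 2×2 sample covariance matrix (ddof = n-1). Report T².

Step 1 — sample mean vector:
  mean(X_1) = (2 + 3 + 6 + 2 + 4) / 5 = 17/5 = 3.4
  mean(X_2) = (5 + 5 + 1 + 9 + 7) / 5 = 27/5 = 5.4
  x̄ = (3.4, 5.4),  deviation x̄ - mu_0 = (3.4, 5.4) - (5, 5) = (-1.6, 0.4).

Step 2 — sample covariance matrix, S[i,j] = (1/(n-1)) · Σ_k (x_{k,i} - mean_i) · (x_{k,j} - mean_j), divisor n-1 = 4:
  S[X_1,X_1] = ((-1.4)·(-1.4) + (-0.4)·(-0.4) + (2.6)·(2.6) + (-1.4)·(-1.4) + (0.6)·(0.6)) / 4 = 11.2/4 = 2.8
  S[X_1,X_2] = ((-1.4)·(-0.4) + (-0.4)·(-0.4) + (2.6)·(-4.4) + (-1.4)·(3.6) + (0.6)·(1.6)) / 4 = -14.8/4 = -3.7
  S[X_2,X_2] = ((-0.4)·(-0.4) + (-0.4)·(-0.4) + (-4.4)·(-4.4) + (3.6)·(3.6) + (1.6)·(1.6)) / 4 = 35.2/4 = 8.8
  S = [[2.8, -3.7],
 [-3.7, 8.8]].

Step 3 — invert S. det(S) = 2.8·8.8 - (-3.7)² = 10.95.
  S^{-1} = (1/det) · [[d, -b], [-b, a]] = [[0.8037, 0.3379],
 [0.3379, 0.2557]].

Step 4 — quadratic form (x̄ - mu_0)^T · S^{-1} · (x̄ - mu_0):
  S^{-1} · (x̄ - mu_0) = (-1.1507, -0.4384),
  (x̄ - mu_0)^T · [...] = (-1.6)·(-1.1507) + (0.4)·(-0.4384) = 1.6658.

Step 5 — scale by n: T² = 5 · 1.6658 = 8.3288.

T² ≈ 8.3288


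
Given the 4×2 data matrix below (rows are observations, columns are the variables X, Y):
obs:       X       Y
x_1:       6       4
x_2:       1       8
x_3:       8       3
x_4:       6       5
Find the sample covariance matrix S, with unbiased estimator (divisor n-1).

Step 1 — column means:
  mean(X) = (6 + 1 + 8 + 6) / 4 = 21/4 = 5.25
  mean(Y) = (4 + 8 + 3 + 5) / 4 = 20/4 = 5

Step 2 — sample covariance S[i,j] = (1/(n-1)) · Σ_k (x_{k,i} - mean_i) · (x_{k,j} - mean_j), with n-1 = 3.
  S[X,X] = ((0.75)·(0.75) + (-4.25)·(-4.25) + (2.75)·(2.75) + (0.75)·(0.75)) / 3 = 26.75/3 = 8.9167
  S[X,Y] = ((0.75)·(-1) + (-4.25)·(3) + (2.75)·(-2) + (0.75)·(0)) / 3 = -19/3 = -6.3333
  S[Y,Y] = ((-1)·(-1) + (3)·(3) + (-2)·(-2) + (0)·(0)) / 3 = 14/3 = 4.6667

S is symmetric (S[j,i] = S[i,j]). Assembling:

S = [[8.9167, -6.3333],
 [-6.3333, 4.6667]]


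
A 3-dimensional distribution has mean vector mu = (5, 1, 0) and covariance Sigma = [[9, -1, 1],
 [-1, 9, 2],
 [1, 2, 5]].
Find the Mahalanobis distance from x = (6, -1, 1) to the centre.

Step 1 — centre the observation: (x - mu) = (1, -2, 1).

Step 2 — invert Sigma (cofactor / det for 3×3, or solve directly):
  Sigma^{-1} = [[0.1168, 0.0199, -0.0313],
 [0.0199, 0.1254, -0.0541],
 [-0.0313, -0.0541, 0.2279]].

Step 3 — form the quadratic (x - mu)^T · Sigma^{-1} · (x - mu):
  Sigma^{-1} · (x - mu) = (0.0456, -0.2849, 0.3048).
  (x - mu)^T · [Sigma^{-1} · (x - mu)] = (1)·(0.0456) + (-2)·(-0.2849) + (1)·(0.3048) = 0.9202.

Step 4 — take square root: d = √(0.9202) ≈ 0.9593.

d(x, mu) = √(0.9202) ≈ 0.9593


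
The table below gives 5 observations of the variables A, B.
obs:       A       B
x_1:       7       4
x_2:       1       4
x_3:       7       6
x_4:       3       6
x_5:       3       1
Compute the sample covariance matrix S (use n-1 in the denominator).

Step 1 — column means:
  mean(A) = (7 + 1 + 7 + 3 + 3) / 5 = 21/5 = 4.2
  mean(B) = (4 + 4 + 6 + 6 + 1) / 5 = 21/5 = 4.2

Step 2 — sample covariance S[i,j] = (1/(n-1)) · Σ_k (x_{k,i} - mean_i) · (x_{k,j} - mean_j), with n-1 = 4.
  S[A,A] = ((2.8)·(2.8) + (-3.2)·(-3.2) + (2.8)·(2.8) + (-1.2)·(-1.2) + (-1.2)·(-1.2)) / 4 = 28.8/4 = 7.2
  S[A,B] = ((2.8)·(-0.2) + (-3.2)·(-0.2) + (2.8)·(1.8) + (-1.2)·(1.8) + (-1.2)·(-3.2)) / 4 = 6.8/4 = 1.7
  S[B,B] = ((-0.2)·(-0.2) + (-0.2)·(-0.2) + (1.8)·(1.8) + (1.8)·(1.8) + (-3.2)·(-3.2)) / 4 = 16.8/4 = 4.2

S is symmetric (S[j,i] = S[i,j]). Assembling:

S = [[7.2, 1.7],
 [1.7, 4.2]]


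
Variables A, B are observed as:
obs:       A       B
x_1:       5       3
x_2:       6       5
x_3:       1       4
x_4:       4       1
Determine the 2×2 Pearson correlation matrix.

Step 1 — column means:
  mean(A) = (5 + 6 + 1 + 4) / 4 = 16/4 = 4
  mean(B) = (3 + 5 + 4 + 1) / 4 = 13/4 = 3.25

Step 2 — sample variances and covariances s[i,j] = (1/(n-1)) · Σ_k (x_{k,i} - mean_i) · (x_{k,j} - mean_j), with n-1 = 3:
  s[A,A] = ((1)·(1) + (2)·(2) + (-3)·(-3) + (0)·(0)) / 3 = 14/3 = 4.6667
  s[A,B] = ((1)·(-0.25) + (2)·(1.75) + (-3)·(0.75) + (0)·(-2.25)) / 3 = 1/3 = 0.3333
  s[B,B] = ((-0.25)·(-0.25) + (1.75)·(1.75) + (0.75)·(0.75) + (-2.25)·(-2.25)) / 3 = 8.75/3 = 2.9167
  Sample standard deviations s_i = √(s[i,i]):
  s(A) = √(4.6667) = 2.1602
  s(B) = √(2.9167) = 1.7078

Step 3 — r_{ij} = s_{ij} / (s_i · s_j):
  r[A,A] = 1 (diagonal).
  r[A,B] = 0.3333 / (2.1602 · 1.7078) = 0.3333 / 3.6893 = 0.0904
  r[B,B] = 1 (diagonal).

R is symmetric with unit diagonal. Assembling:

R = [[1, 0.0904],
 [0.0904, 1]]


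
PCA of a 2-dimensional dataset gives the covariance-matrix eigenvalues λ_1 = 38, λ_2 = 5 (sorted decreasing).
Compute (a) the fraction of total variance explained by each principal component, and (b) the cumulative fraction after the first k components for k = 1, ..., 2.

Step 1 — total variance = trace(Sigma) = Σ λ_i = 38 + 5 = 43.

Step 2 — fraction explained by component i = λ_i / Σ λ:
  PC1: 38/43 = 0.8837
  PC2: 5/43 = 0.1163

Step 3 — cumulative fraction after k components = (λ_1 + ... + λ_k) / Σ λ:
  k = 1: 38/43 = 0.8837
  k = 2: (38 + 5)/43 = 43/43 = 1

Summary (fraction, with percent):

explained: PC1 0.8837 (88.37%), PC2 0.1163 (11.63%);  cumulative: 0.8837, 1


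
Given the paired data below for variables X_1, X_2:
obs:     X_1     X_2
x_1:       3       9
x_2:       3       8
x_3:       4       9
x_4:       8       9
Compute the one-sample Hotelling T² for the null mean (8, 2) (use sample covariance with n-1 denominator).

Step 1 — sample mean vector:
  mean(X_1) = (3 + 3 + 4 + 8) / 4 = 18/4 = 4.5
  mean(X_2) = (9 + 8 + 9 + 9) / 4 = 35/4 = 8.75
  x̄ = (4.5, 8.75),  deviation x̄ - mu_0 = (4.5, 8.75) - (8, 2) = (-3.5, 6.75).

Step 2 — sample covariance matrix, S[i,j] = (1/(n-1)) · Σ_k (x_{k,i} - mean_i) · (x_{k,j} - mean_j), divisor n-1 = 3:
  S[X_1,X_1] = ((-1.5)·(-1.5) + (-1.5)·(-1.5) + (-0.5)·(-0.5) + (3.5)·(3.5)) / 3 = 17/3 = 5.6667
  S[X_1,X_2] = ((-1.5)·(0.25) + (-1.5)·(-0.75) + (-0.5)·(0.25) + (3.5)·(0.25)) / 3 = 1.5/3 = 0.5
  S[X_2,X_2] = ((0.25)·(0.25) + (-0.75)·(-0.75) + (0.25)·(0.25) + (0.25)·(0.25)) / 3 = 0.75/3 = 0.25
  S = [[5.6667, 0.5],
 [0.5, 0.25]].

Step 3 — invert S. det(S) = 5.6667·0.25 - (0.5)² = 1.1667.
  S^{-1} = (1/det) · [[d, -b], [-b, a]] = [[0.2143, -0.4286],
 [-0.4286, 4.8571]].

Step 4 — quadratic form (x̄ - mu_0)^T · S^{-1} · (x̄ - mu_0):
  S^{-1} · (x̄ - mu_0) = (-3.6429, 34.2857),
  (x̄ - mu_0)^T · [...] = (-3.5)·(-3.6429) + (6.75)·(34.2857) = 244.1786.

Step 5 — scale by n: T² = 4 · 244.1786 = 976.7143.

T² ≈ 976.7143


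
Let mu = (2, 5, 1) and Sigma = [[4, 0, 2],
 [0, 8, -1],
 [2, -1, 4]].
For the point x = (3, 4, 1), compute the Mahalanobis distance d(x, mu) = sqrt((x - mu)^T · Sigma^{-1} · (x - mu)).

Step 1 — centre the observation: (x - mu) = (1, -1, 0).

Step 2 — invert Sigma (cofactor / det for 3×3, or solve directly):
  Sigma^{-1} = [[0.337, -0.0217, -0.1739],
 [-0.0217, 0.1304, 0.0435],
 [-0.1739, 0.0435, 0.3478]].

Step 3 — form the quadratic (x - mu)^T · Sigma^{-1} · (x - mu):
  Sigma^{-1} · (x - mu) = (0.3587, -0.1522, -0.2174).
  (x - mu)^T · [Sigma^{-1} · (x - mu)] = (1)·(0.3587) + (-1)·(-0.1522) + (0)·(-0.2174) = 0.5109.

Step 4 — take square root: d = √(0.5109) ≈ 0.7148.

d(x, mu) = √(0.5109) ≈ 0.7148


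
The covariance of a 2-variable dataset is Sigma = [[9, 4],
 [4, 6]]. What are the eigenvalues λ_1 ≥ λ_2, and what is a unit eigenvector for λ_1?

Step 1 — characteristic polynomial of 2×2 Sigma:
  det(Sigma - λI) = λ² - trace · λ + det = 0.
  trace = 9 + 6 = 15, det = 9·6 - (4)² = 38.
Step 2 — discriminant:
  Δ = trace² - 4·det = 225 - 152 = 73.
Step 3 — eigenvalues:
  λ = (trace ± √Δ)/2 = (15 ± 8.544)/2,
  λ_1 = 11.772,  λ_2 = 3.228.

Step 4 — unit eigenvector for λ_1: solve (Sigma - λ_1 I)v = 0. First row:
  (9 - 11.772)·v_x + (4)·v_y = 0, i.e. (-2.772)·v_x + (4)·v_y = 0,
  so v ∝ (b, λ_1 - a) = (4, 2.772) = u.
  ||u|| = √((4)² + (2.772)²) = √(23.684) ≈ 4.8666,
  v_1 = u/||u|| ≈ (0.8219, 0.5696) (||v_1|| = 1).

λ_1 = 11.772,  λ_2 = 3.228;  v_1 ≈ (0.8219, 0.5696)


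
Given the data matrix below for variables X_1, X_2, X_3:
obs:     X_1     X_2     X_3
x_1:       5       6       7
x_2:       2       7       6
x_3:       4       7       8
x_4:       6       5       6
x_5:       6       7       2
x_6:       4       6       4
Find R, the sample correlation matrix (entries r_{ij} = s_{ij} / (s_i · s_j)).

Step 1 — column means:
  mean(X_1) = (5 + 2 + 4 + 6 + 6 + 4) / 6 = 27/6 = 4.5
  mean(X_2) = (6 + 7 + 7 + 5 + 7 + 6) / 6 = 38/6 = 6.3333
  mean(X_3) = (7 + 6 + 8 + 6 + 2 + 4) / 6 = 33/6 = 5.5

Step 2 — sample variances and covariances s[i,j] = (1/(n-1)) · Σ_k (x_{k,i} - mean_i) · (x_{k,j} - mean_j), with n-1 = 5:
  s[X_1,X_1] = ((0.5)·(0.5) + (-2.5)·(-2.5) + (-0.5)·(-0.5) + (1.5)·(1.5) + (1.5)·(1.5) + (-0.5)·(-0.5)) / 5 = 11.5/5 = 2.3
  s[X_1,X_2] = ((0.5)·(-0.3333) + (-2.5)·(0.6667) + (-0.5)·(0.6667) + (1.5)·(-1.3333) + (1.5)·(0.6667) + (-0.5)·(-0.3333)) / 5 = -3/5 = -0.6
  s[X_1,X_3] = ((0.5)·(1.5) + (-2.5)·(0.5) + (-0.5)·(2.5) + (1.5)·(0.5) + (1.5)·(-3.5) + (-0.5)·(-1.5)) / 5 = -5.5/5 = -1.1
  s[X_2,X_2] = ((-0.3333)·(-0.3333) + (0.6667)·(0.6667) + (0.6667)·(0.6667) + (-1.3333)·(-1.3333) + (0.6667)·(0.6667) + (-0.3333)·(-0.3333)) / 5 = 3.3333/5 = 0.6667
  s[X_2,X_3] = ((-0.3333)·(1.5) + (0.6667)·(0.5) + (0.6667)·(2.5) + (-1.3333)·(0.5) + (0.6667)·(-3.5) + (-0.3333)·(-1.5)) / 5 = -1/5 = -0.2
  s[X_3,X_3] = ((1.5)·(1.5) + (0.5)·(0.5) + (2.5)·(2.5) + (0.5)·(0.5) + (-3.5)·(-3.5) + (-1.5)·(-1.5)) / 5 = 23.5/5 = 4.7
  Sample standard deviations s_i = √(s[i,i]):
  s(X_1) = √(2.3) = 1.5166
  s(X_2) = √(0.6667) = 0.8165
  s(X_3) = √(4.7) = 2.1679

Step 3 — r_{ij} = s_{ij} / (s_i · s_j):
  r[X_1,X_1] = 1 (diagonal).
  r[X_1,X_2] = -0.6 / (1.5166 · 0.8165) = -0.6 / 1.2383 = -0.4845
  r[X_1,X_3] = -1.1 / (1.5166 · 2.1679) = -1.1 / 3.2879 = -0.3346
  r[X_2,X_2] = 1 (diagonal).
  r[X_2,X_3] = -0.2 / (0.8165 · 2.1679) = -0.2 / 1.7701 = -0.113
  r[X_3,X_3] = 1 (diagonal).

R is symmetric with unit diagonal. Assembling:

R = [[1, -0.4845, -0.3346],
 [-0.4845, 1, -0.113],
 [-0.3346, -0.113, 1]]


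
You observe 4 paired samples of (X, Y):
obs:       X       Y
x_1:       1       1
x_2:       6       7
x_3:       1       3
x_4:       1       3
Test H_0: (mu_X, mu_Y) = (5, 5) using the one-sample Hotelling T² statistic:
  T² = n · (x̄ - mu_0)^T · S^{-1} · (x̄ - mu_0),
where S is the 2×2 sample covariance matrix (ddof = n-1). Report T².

Step 1 — sample mean vector:
  mean(X) = (1 + 6 + 1 + 1) / 4 = 9/4 = 2.25
  mean(Y) = (1 + 7 + 3 + 3) / 4 = 14/4 = 3.5
  x̄ = (2.25, 3.5),  deviation x̄ - mu_0 = (2.25, 3.5) - (5, 5) = (-2.75, -1.5).

Step 2 — sample covariance matrix, S[i,j] = (1/(n-1)) · Σ_k (x_{k,i} - mean_i) · (x_{k,j} - mean_j), divisor n-1 = 3:
  S[X,X] = ((-1.25)·(-1.25) + (3.75)·(3.75) + (-1.25)·(-1.25) + (-1.25)·(-1.25)) / 3 = 18.75/3 = 6.25
  S[X,Y] = ((-1.25)·(-2.5) + (3.75)·(3.5) + (-1.25)·(-0.5) + (-1.25)·(-0.5)) / 3 = 17.5/3 = 5.8333
  S[Y,Y] = ((-2.5)·(-2.5) + (3.5)·(3.5) + (-0.5)·(-0.5) + (-0.5)·(-0.5)) / 3 = 19/3 = 6.3333
  S = [[6.25, 5.8333],
 [5.8333, 6.3333]].

Step 3 — invert S. det(S) = 6.25·6.3333 - (5.8333)² = 5.5556.
  S^{-1} = (1/det) · [[d, -b], [-b, a]] = [[1.14, -1.05],
 [-1.05, 1.125]].

Step 4 — quadratic form (x̄ - mu_0)^T · S^{-1} · (x̄ - mu_0):
  S^{-1} · (x̄ - mu_0) = (-1.56, 1.2),
  (x̄ - mu_0)^T · [...] = (-2.75)·(-1.56) + (-1.5)·(1.2) = 2.49.

Step 5 — scale by n: T² = 4 · 2.49 = 9.96.

T² ≈ 9.96
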